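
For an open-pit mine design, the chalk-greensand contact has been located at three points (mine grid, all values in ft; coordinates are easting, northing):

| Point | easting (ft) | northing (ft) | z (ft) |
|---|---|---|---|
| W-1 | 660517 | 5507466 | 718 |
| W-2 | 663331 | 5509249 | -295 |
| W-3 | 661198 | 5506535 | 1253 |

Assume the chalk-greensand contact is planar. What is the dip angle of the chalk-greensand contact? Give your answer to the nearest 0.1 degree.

29.8°

Let the plane be z = a·easting + b·northing + c.
W-2−W-1: 2814a + 1783b = −1013;  W-3−W-1: 681a − 931b = 535.
Solving gives a = 0.00282, b = −0.57259.
Gradient magnitude |∇z| = √(a² + b²) = √(0.00001 + 0.32786) = 0.57260.
True dip = arctan(0.57260) = 29.8°, dipping toward N (azimuth ≈ 360°).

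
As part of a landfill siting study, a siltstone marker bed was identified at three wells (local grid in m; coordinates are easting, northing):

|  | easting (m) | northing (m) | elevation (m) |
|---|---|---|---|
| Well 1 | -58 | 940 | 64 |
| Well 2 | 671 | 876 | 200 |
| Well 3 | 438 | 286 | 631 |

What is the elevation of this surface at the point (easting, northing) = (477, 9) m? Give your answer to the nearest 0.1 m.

850.9 m

Let the plane be z = a·easting + b·northing + c.
Well 2−Well 1: 729a − 64b = 136;  Well 3−Well 1: 496a − 654b = 567.
Solving gives a = 0.11832, b = −0.77724.
Then c = 64 − a·-58 − b·940 = 801.46.
At (477, 9): z = 56.4 − 7.0 + 801.46 = 850.9 m.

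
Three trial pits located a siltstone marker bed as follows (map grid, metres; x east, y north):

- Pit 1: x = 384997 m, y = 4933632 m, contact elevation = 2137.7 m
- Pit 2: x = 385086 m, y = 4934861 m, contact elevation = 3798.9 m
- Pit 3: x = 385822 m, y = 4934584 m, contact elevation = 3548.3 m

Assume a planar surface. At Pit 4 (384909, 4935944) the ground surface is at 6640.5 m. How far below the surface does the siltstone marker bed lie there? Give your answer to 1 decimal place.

Two edge vectors: Pit 1→Pit 2 = (89, 1229, 1661.2), Pit 1→Pit 3 = (825, 952, 1410.6).
Normal n = (Pit 1→Pit 2) × (Pit 1→Pit 3) = (152165, 1244946.6, -929197).
So ∂z/∂x = −n_x/n_z = 0.163759676 and ∂z/∂y = −n_y/n_z = 1.339809104.
Intercept c from Pit 1: 2137.7 − 63046.98 − 6610125.07 = −6671034.35.
At (384909, 4935944): z_contact = 63032.57 + 6613222.71 − 6671034.35 = 5220.93 m.
Depth below ground = 6640.5 − 5220.93 = 1419.6 m.

1419.6 m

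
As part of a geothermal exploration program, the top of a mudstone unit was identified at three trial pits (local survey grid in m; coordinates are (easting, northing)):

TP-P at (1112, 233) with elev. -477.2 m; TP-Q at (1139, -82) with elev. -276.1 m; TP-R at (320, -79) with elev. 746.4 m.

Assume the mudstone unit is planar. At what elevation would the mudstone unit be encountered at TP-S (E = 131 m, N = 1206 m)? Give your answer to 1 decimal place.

Let the plane be z = a·E + b·N + c.
TP-Q−TP-P: 27a − 315b = 201.1;  TP-R−TP-P: −792a − 312b = 1223.6.
Solving gives a = −1.251205, b = −0.745659.
Then c = -477.2 − a·1112 − b·233 = 1087.88.
At (131, 1206): z = −163.9 − 899.3 + 1087.88 = 24.7 m.

24.7 m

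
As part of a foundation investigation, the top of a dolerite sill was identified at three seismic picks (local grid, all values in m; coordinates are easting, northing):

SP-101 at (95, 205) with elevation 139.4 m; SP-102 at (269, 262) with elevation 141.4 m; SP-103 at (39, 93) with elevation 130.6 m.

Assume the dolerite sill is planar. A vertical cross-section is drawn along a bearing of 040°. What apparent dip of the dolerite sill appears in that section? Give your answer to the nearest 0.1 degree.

Let the plane be z = a·easting + b·northing + c.
SP-102−SP-101: 174a + 57b = 2;  SP-103−SP-101: −56a − 112b = −8.8.
Solving gives a = −0.01703, b = 0.08709.
Unit vector along 040° is (sin 40°, cos 40°) = (0.6428, 0.7660).
Slope in that direction = a·(0.6428) + b·(0.7660) = 0.05576.
Apparent dip = arctan|0.05576| = 3.2° (true dip is 5.1°, so apparent ≤ true as expected).

3.2°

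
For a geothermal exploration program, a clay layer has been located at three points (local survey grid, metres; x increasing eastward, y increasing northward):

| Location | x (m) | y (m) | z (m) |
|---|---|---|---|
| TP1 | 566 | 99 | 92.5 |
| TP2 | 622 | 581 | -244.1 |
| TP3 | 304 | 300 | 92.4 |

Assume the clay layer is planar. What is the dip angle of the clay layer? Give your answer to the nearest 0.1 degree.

38.9°

Let the plane be z = a·x + b·y + c.
TP2−TP1: 56a + 482b = −336.6;  TP3−TP1: −262a + 201b = −0.1.
Solving gives a = −0.49155, b = −0.64123.
Gradient magnitude |∇z| = √(a² + b²) = √(0.24163 + 0.41118) = 0.80796.
True dip = arctan(0.80796) = 38.9°, dipping toward NE (azimuth ≈ 037°).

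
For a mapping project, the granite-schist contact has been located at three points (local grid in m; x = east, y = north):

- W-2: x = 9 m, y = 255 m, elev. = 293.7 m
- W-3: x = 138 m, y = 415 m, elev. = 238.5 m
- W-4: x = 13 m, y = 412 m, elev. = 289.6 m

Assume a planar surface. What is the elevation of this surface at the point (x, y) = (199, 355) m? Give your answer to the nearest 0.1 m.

Two edge vectors: W-2→W-3 = (129, 160, -55.2), W-2→W-4 = (4, 157, -4.1).
Normal n = (W-2→W-3) × (W-2→W-4) = (8010.4, 308.1, 19613).
So ∂z/∂x = −n_x/n_z = −0.40842 and ∂z/∂y = −n_y/n_z = −0.01571.
Intercept c from W-2: 293.7 + 3.68 + 4.01 = 301.38.
At (199, 355): z = −81.3 − 5.6 + 301.38 = 214.5 m.

214.5 m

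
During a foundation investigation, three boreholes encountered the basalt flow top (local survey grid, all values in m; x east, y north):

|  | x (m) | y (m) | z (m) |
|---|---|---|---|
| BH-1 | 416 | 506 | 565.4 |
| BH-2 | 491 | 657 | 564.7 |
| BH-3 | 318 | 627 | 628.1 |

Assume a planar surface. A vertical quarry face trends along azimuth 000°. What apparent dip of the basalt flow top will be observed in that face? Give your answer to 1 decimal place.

11.0°

Let the plane be z = a·x + b·y + c.
BH-2−BH-1: 75a + 151b = −0.7;  BH-3−BH-1: −98a + 121b = 62.7.
Solving gives a = −0.40013, b = 0.19411.
Unit vector along 000° is (sin 0°, cos 0°) = (0.0000, 1.0000).
Slope in that direction = a·(0.0000) + b·(1.0000) = 0.19411.
Apparent dip = arctan|0.19411| = 11.0° (true dip is 24.0°, so apparent ≤ true as expected).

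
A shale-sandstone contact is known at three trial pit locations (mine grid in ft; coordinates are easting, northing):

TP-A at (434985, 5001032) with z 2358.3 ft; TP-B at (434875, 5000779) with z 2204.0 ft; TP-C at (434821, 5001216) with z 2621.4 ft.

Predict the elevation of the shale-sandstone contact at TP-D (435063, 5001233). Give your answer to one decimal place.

Let the plane be z = a·easting + b·northing + c.
TP-B−TP-A: −110a − 253b = −154.3;  TP-C−TP-A: −164a + 184b = 263.1.
Solving gives a = −0.618368107, b = 0.878737122.
Then c = 2358.3 − a·434985 − b·5001032 = −4123253.31.
At (435063, 5001233): z = −269029.1 + 4394769.1 − 4123253.31 = 2486.7 ft.

2486.7 ft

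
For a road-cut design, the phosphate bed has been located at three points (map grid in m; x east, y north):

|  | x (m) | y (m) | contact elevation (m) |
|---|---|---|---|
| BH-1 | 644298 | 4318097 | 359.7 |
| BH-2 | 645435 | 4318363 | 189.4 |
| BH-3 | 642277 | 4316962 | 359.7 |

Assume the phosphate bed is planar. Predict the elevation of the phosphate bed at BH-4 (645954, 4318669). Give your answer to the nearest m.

Let the plane be z = a·x + b·y + c.
BH-2−BH-1: 1137a + 266b = −170.3;  BH-3−BH-1: −2021a − 1135b = 0.
Solving gives a = −0.25672492, b = 0.45712868.
Then c = 359.7 − a·644298 − b·4318097 = −1808158.95.
At (645954, 4318669): z = −165832.5 + 1974187.5 − 1808158.95 = 196.0 m.

196 m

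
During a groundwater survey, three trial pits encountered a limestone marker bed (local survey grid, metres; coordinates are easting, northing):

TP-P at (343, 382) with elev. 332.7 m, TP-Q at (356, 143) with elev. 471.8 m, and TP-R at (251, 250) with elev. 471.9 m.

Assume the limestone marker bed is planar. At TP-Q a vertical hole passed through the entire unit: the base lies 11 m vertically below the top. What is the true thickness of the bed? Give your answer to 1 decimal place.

8.3 m

Let the plane be z = a·easting + b·northing + c.
TP-Q−TP-P: 13a − 239b = 139.1;  TP-R−TP-P: −92a − 132b = 139.2.
Solving gives a = −0.62891, b = −0.61622.
|∇z| = √(a²+b²) = 0.88048, so dip δ = arctan(0.88048) = 41.36°.
True thickness = vertical thickness × cos δ = 11 × cos 41.36° = 8.3 m.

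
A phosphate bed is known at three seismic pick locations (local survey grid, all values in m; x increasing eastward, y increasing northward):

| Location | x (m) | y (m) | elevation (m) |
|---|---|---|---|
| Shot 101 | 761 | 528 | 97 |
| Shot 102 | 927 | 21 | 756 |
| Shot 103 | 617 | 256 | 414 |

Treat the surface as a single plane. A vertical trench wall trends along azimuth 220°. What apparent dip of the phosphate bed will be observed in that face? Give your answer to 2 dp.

Let the plane be z = a·x + b·y + c.
Shot 102−Shot 101: 166a − 507b = 659;  Shot 103−Shot 101: −144a − 272b = 317.
Solving gives a = 0.15681, b = −1.24846.
Unit vector along 220° is (sin 220°, cos 220°) = (-0.6428, -0.7660).
Slope in that direction = a·(-0.6428) + b·(-0.7660) = 0.85558.
Apparent dip = arctan|0.85558| = 40.55° (true dip is 51.5°, so apparent ≤ true as expected).

40.55°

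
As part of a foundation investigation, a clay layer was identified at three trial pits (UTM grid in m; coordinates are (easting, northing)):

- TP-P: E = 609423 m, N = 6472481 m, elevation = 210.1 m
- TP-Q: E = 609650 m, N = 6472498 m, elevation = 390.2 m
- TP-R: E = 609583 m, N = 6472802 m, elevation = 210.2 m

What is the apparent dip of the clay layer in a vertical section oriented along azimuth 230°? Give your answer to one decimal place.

20.2°

Let the plane be z = a·E + b·N + c.
TP-Q−TP-P: 227a + 17b = 180.1;  TP-R−TP-P: 160a + 321b = 0.1.
Solving gives a = 0.82413, b = −0.41047.
Unit vector along 230° is (sin 230°, cos 230°) = (-0.7660, -0.6428).
Slope in that direction = a·(-0.7660) + b·(-0.6428) = −0.36748.
Apparent dip = arctan|0.36748| = 20.2° (true dip is 42.6°, so apparent ≤ true as expected).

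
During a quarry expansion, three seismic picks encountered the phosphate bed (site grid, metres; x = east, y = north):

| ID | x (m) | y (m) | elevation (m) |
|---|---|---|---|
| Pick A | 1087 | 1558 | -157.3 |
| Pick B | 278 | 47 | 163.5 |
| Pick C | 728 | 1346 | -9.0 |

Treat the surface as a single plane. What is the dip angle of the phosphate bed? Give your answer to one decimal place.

22.8°

Let the plane be z = a·x + b·y + c.
Pick B−Pick A: −809a − 1511b = 320.8;  Pick C−Pick A: −359a − 212b = 148.3.
Solving gives a = −0.42075, b = 0.01296.
Gradient magnitude |∇z| = √(a² + b²) = √(0.17703 + 0.00017) = 0.42094.
True dip = arctan(0.42094) = 22.8°, dipping toward E (azimuth ≈ 092°).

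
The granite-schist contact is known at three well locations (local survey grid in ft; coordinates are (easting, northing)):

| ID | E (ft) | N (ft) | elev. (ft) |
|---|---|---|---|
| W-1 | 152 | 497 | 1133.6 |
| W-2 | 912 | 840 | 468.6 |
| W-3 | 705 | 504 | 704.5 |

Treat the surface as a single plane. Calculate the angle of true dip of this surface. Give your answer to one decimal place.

Let the plane be z = a·E + b·N + c.
W-2−W-1: 760a + 343b = −665;  W-3−W-1: 553a + 7b = −429.1.
Solving gives a = −0.77309, b = −0.22580.
Gradient magnitude |∇z| = √(a² + b²) = √(0.59767 + 0.05099) = 0.80539.
True dip = arctan(0.80539) = 38.8°, dipping toward ENE (azimuth ≈ 074°).

38.8°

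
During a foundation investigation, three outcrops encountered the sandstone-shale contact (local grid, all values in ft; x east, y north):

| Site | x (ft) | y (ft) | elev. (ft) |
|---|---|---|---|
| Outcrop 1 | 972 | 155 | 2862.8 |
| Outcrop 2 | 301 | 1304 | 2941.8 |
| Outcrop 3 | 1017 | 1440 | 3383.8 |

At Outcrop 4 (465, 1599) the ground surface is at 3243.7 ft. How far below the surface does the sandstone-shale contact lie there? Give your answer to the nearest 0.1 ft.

Let the plane be z = a·x + b·y + c.
Outcrop 2−Outcrop 1: −671a + 1149b = 79;  Outcrop 3−Outcrop 1: 45a + 1285b = 521.
Solving gives a = 0.543924, b = 0.386400.
Then c = 2862.8 − a·972 − b·155 = 2274.21.
At (465, 1599): z_contact = 252.92 + 617.85 + 2274.21 = 3144.99 ft.
Depth below ground = 3243.7 − 3144.99 = 98.7 ft.

98.7 ft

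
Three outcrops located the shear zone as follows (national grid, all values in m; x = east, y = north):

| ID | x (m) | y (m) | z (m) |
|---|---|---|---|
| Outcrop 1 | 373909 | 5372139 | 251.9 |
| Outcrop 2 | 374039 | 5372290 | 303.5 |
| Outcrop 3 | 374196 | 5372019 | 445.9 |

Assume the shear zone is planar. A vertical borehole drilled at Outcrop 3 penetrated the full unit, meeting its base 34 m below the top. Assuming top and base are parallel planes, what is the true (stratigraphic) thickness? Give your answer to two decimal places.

28.80 m

Let the plane be z = a·x + b·y + c.
Outcrop 2−Outcrop 1: 130a + 151b = 51.6;  Outcrop 3−Outcrop 1: 287a − 120b = 194.
Solving gives a = 0.60210, b = −0.17664.
|∇z| = √(a²+b²) = 0.62748, so dip δ = arctan(0.62748) = 32.11°.
True thickness = vertical thickness × cos δ = 34 × cos 32.11° = 28.80 m.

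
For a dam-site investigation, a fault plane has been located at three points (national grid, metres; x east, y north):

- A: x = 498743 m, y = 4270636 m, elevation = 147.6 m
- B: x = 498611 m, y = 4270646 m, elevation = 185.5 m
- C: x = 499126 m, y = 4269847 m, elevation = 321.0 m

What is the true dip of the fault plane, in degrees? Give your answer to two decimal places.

26.03°

Two edge vectors: A→B = (-132, 10, 37.9), A→C = (383, -789, 173.4).
Normal n = (A→B) × (A→C) = (31637.1, 37404.5, 100318).
So ∂z/∂x = −n_x/n_z = −0.31537 and ∂z/∂y = −n_y/n_z = −0.37286.
Gradient magnitude |∇z| = √(a² + b²) = √(0.09946 + 0.13902) = 0.48835.
True dip = arctan(0.48835) = 26.03°, dipping toward NE (azimuth ≈ 040°).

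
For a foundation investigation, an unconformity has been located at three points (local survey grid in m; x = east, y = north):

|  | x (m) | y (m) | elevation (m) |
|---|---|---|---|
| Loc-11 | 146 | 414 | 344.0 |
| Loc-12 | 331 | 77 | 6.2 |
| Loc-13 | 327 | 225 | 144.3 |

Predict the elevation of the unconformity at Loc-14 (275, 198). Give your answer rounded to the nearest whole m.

126 m

Two edge vectors: Loc-11→Loc-12 = (185, -337, -337.8), Loc-11→Loc-13 = (181, -189, -199.7).
Normal n = (Loc-11→Loc-12) × (Loc-11→Loc-13) = (3454.7, -24197.3, 26032).
So ∂z/∂x = −n_x/n_z = −0.13271 and ∂z/∂y = −n_y/n_z = 0.92952.
Intercept c from Loc-11: 344 + 19.38 − 384.82 = −21.45.
At (275, 198): z = −36.5 + 184.0 − 21.45 = 126.1 m.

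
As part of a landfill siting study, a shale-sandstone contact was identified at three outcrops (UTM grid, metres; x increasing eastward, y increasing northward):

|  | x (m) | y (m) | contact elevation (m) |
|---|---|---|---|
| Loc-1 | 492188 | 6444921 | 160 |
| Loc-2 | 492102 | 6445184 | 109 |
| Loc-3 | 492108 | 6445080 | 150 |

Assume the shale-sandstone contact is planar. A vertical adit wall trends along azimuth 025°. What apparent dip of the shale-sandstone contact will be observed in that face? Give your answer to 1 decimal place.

35.4°

Two edge vectors: Loc-1→Loc-2 = (-86, 263, -51), Loc-1→Loc-3 = (-80, 159, -10).
Normal n = (Loc-1→Loc-2) × (Loc-1→Loc-3) = (5479, 3220, 7366).
So ∂z/∂x = −n_x/n_z = −0.74382 and ∂z/∂y = −n_y/n_z = −0.43714.
Unit vector along 025° is (sin 25°, cos 25°) = (0.4226, 0.9063).
Slope in that direction = a·(0.4226) + b·(0.9063) = −0.71054.
Apparent dip = arctan|0.71054| = 35.4° (true dip is 40.8°, so apparent ≤ true as expected).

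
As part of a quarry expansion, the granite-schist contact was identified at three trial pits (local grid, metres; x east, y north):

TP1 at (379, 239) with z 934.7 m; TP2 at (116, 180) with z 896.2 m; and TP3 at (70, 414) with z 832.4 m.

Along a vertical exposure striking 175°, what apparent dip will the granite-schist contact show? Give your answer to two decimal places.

14.04°

Let the plane be z = a·x + b·y + c.
TP2−TP1: −263a − 59b = −38.5;  TP3−TP1: −309a + 175b = −102.3.
Solving gives a = 0.19879, b = −0.23357.
Unit vector along 175° is (sin 175°, cos 175°) = (0.0872, -0.9962).
Slope in that direction = a·(0.0872) + b·(-0.9962) = 0.25001.
Apparent dip = arctan|0.25001| = 14.04° (true dip is 17.1°, so apparent ≤ true as expected).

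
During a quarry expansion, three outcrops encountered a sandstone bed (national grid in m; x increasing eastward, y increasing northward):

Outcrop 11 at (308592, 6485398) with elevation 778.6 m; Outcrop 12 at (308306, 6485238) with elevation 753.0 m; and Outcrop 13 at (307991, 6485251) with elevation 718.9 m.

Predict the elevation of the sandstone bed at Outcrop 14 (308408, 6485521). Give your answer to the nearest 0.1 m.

Two edge vectors: Outcrop 11→Outcrop 12 = (-286, -160, -25.6), Outcrop 11→Outcrop 13 = (-601, -147, -59.7).
Normal n = (Outcrop 11→Outcrop 12) × (Outcrop 11→Outcrop 13) = (5788.8, -1688.6, -54118).
So ∂z/∂x = −n_x/n_z = 0.106966259 and ∂z/∂y = −n_y/n_z = −0.031202188.
Intercept c from Outcrop 11: 778.6 − 33008.93 + 202358.61 = 170128.27.
At (308408, 6485521): z = 32989.2 − 202362.4 + 170128.27 = 755.1 m.

755.1 m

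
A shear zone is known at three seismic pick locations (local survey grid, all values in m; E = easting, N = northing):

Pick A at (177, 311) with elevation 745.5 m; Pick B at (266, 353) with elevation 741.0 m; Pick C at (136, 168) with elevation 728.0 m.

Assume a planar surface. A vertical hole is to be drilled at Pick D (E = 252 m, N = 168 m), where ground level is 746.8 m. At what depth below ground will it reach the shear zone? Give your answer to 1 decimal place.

33.3 m

Two edge vectors: Pick A→Pick B = (89, 42, -4.5), Pick A→Pick C = (-41, -143, -17.5).
Normal n = (Pick A→Pick B) × (Pick A→Pick C) = (-1378.5, 1742, -11005).
So ∂z/∂E = −n_x/n_z = −0.12526 and ∂z/∂N = −n_y/n_z = 0.15829.
Intercept c from Pick A: 745.5 + 22.17 − 49.23 = 718.44.
At (252, 168): z_contact = −31.57 + 26.59 + 718.44 = 713.47 m.
Depth below ground = 746.8 − 713.47 = 33.3 m.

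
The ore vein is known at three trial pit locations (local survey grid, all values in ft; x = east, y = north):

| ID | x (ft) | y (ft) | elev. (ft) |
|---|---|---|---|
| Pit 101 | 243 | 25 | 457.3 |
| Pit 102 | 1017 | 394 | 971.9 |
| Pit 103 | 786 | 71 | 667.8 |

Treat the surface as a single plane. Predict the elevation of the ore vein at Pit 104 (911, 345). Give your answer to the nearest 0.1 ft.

902.5 ft

Two edge vectors: Pit 101→Pit 102 = (774, 369, 514.6), Pit 101→Pit 103 = (543, 46, 210.5).
Normal n = (Pit 101→Pit 102) × (Pit 101→Pit 103) = (54002.9, 116500.8, -164763).
So ∂z/∂x = −n_x/n_z = 0.327761 and ∂z/∂y = −n_y/n_z = 0.707081.
Intercept c from Pit 101: 457.3 − 79.65 − 17.68 = 359.98.
At (911, 345): z = 298.6 + 243.9 + 359.98 = 902.5 ft.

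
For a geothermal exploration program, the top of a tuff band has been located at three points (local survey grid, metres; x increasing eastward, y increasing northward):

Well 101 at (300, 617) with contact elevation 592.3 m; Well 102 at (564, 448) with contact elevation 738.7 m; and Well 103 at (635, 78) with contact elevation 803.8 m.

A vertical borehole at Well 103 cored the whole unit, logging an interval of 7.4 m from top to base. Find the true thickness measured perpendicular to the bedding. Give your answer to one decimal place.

Let the plane be z = a·x + b·y + c.
Well 102−Well 101: 264a − 169b = 146.4;  Well 103−Well 101: 335a − 539b = 211.5.
Solving gives a = 0.50380, b = −0.07927.
|∇z| = √(a²+b²) = 0.51000, so dip δ = arctan(0.51000) = 27.02°.
True thickness = vertical thickness × cos δ = 7.4 × cos 27.02° = 6.6 m.

6.6 m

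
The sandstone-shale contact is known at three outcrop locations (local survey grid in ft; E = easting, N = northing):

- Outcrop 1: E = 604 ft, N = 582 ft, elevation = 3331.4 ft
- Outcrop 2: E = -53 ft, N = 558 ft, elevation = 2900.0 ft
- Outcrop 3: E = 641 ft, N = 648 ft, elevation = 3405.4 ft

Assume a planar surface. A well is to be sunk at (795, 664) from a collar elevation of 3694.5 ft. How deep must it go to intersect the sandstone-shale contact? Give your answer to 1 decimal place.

Let the plane be z = a·E + b·N + c.
Outcrop 2−Outcrop 1: −657a − 24b = −431.4;  Outcrop 3−Outcrop 1: 37a + 66b = 74.
Solving gives a = 0.62854, b = 0.76885.
Then c = 3331.4 − a·604 − b·582 = 2504.29.
At (795, 664): z_contact = 499.69 + 510.52 + 2504.29 = 3514.50 ft.
Depth below ground = 3694.5 − 3514.50 = 180.0 ft.

180.0 ft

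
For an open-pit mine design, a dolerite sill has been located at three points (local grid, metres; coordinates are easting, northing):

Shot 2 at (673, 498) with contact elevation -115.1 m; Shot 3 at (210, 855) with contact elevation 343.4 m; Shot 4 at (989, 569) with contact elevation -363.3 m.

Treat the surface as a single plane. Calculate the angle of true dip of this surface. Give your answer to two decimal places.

40.59°

Let the plane be z = a·easting + b·northing + c.
Shot 3−Shot 2: −463a + 357b = 458.5;  Shot 4−Shot 2: 316a + 71b = −248.2.
Solving gives a = −0.83166, b = 0.20571.
Gradient magnitude |∇z| = √(a² + b²) = √(0.69166 + 0.04232) = 0.85673.
True dip = arctan(0.85673) = 40.59°, dipping toward ESE (azimuth ≈ 104°).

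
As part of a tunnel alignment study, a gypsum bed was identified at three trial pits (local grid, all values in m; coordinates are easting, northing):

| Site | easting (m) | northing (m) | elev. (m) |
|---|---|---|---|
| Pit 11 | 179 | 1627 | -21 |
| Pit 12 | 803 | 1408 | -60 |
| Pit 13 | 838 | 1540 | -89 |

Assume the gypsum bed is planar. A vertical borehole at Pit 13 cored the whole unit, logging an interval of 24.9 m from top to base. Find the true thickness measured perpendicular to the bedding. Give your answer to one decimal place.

Let the plane be z = a·easting + b·northing + c.
Pit 12−Pit 11: 624a − 219b = −39;  Pit 13−Pit 11: 659a − 87b = −68.
Solving gives a = −0.12772, b = −0.18583.
|∇z| = √(a²+b²) = 0.22549, so dip δ = arctan(0.22549) = 12.71°.
True thickness = vertical thickness × cos δ = 24.9 × cos 12.71° = 24.3 m.

24.3 m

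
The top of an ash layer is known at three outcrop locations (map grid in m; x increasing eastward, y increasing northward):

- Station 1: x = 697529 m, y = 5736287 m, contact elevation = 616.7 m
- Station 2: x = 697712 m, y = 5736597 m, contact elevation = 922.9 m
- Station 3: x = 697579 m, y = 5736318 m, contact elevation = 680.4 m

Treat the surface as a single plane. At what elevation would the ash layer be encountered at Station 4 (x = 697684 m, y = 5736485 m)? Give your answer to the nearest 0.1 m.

Two edge vectors: Station 1→Station 2 = (183, 310, 306.2), Station 1→Station 3 = (50, 31, 63.7).
Normal n = (Station 1→Station 2) × (Station 1→Station 3) = (10254.8, 3652.9, -9827).
So ∂z/∂x = −n_x/n_z = 1.043533123 and ∂z/∂y = −n_y/n_z = 0.371720769.
Intercept c from Station 1: 616.7 − 727894.62 − 2132297.02 = −2859574.93.
At (697684, 5736485): z = 728056.4 + 2132370.6 − 2859574.93 = 852.0 m.

852.0 m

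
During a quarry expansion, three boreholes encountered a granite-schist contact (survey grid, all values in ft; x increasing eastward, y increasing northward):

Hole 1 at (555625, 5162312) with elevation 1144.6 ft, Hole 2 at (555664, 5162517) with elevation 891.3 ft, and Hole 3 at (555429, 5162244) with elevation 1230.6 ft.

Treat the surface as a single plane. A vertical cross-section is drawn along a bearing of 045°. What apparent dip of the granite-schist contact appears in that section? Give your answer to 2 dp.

41.34°

Let the plane be z = a·x + b·y + c.
Hole 2−Hole 1: 39a + 205b = −253.3;  Hole 3−Hole 1: −196a − 68b = 86.
Solving gives a = −0.01081, b = −1.23355.
Unit vector along 045° is (sin 45°, cos 45°) = (0.7071, 0.7071).
Slope in that direction = a·(0.7071) + b·(0.7071) = −0.87990.
Apparent dip = arctan|0.87990| = 41.34° (true dip is 51.0°, so apparent ≤ true as expected).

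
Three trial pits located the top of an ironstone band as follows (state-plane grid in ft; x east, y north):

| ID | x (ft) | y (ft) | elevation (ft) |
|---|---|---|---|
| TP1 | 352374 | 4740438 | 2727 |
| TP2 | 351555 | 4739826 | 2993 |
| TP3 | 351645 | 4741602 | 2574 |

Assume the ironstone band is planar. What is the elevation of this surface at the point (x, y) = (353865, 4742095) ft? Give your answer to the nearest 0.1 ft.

Let the plane be z = a·x + b·y + c.
TP2−TP1: −819a − 612b = 266;  TP3−TP1: −729a + 1164b = −153.
Solving gives a = −0.154336232, b = −0.228102331.
Then c = 2727 − a·352374 − b·4740438 = 1138416.03.
At (353865, 4742095): z = −54614.2 − 1081682.9 + 1138416.03 = 2118.9 ft.

2118.9 ft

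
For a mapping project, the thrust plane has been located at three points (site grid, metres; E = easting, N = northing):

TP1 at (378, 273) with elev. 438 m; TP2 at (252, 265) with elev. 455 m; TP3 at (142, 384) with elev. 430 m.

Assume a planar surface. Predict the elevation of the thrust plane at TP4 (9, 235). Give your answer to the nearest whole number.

Let the plane be z = a·E + b·N + c.
TP2−TP1: −126a − 8b = 17;  TP3−TP1: −236a + 111b = −8.
Solving gives a = −0.11484, b = −0.31624.
Then c = 438 − a·378 − b·273 = 567.74.
At (9, 235): z = −1.0 − 74.3 + 567.74 = 492.4 m.

492 m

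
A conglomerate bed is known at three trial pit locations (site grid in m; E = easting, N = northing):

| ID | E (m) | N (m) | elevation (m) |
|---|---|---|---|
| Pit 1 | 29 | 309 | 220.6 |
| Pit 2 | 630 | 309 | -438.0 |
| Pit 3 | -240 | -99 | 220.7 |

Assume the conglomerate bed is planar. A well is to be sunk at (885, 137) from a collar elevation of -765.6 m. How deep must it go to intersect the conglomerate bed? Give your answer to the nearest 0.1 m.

Two edge vectors: Pit 1→Pit 2 = (601, 0, -658.6), Pit 1→Pit 3 = (-269, -408, 0.1).
Normal n = (Pit 1→Pit 2) × (Pit 1→Pit 3) = (-268708.8, 177103.3, -245208).
So ∂z/∂E = −n_x/n_z = −1.09584 and ∂z/∂N = −n_y/n_z = 0.72226.
Intercept c from Pit 1: 220.6 + 31.78 − 223.18 = 29.20.
At (885, 137): z_contact = −969.82 + 98.95 + 29.20 = -841.67 m.
Depth below ground = -765.6 − (-841.67) = 76.1 m.

76.1 m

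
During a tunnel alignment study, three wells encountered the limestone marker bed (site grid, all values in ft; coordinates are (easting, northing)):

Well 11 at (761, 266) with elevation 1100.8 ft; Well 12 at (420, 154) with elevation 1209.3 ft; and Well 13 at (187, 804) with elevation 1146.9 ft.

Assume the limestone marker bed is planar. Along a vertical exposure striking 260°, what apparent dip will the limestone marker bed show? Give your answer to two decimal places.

Two edge vectors: Well 11→Well 12 = (-341, -112, 108.5), Well 11→Well 13 = (-574, 538, 46.1).
Normal n = (Well 11→Well 12) × (Well 11→Well 13) = (-63536.2, -46558.9, -247746).
So ∂z/∂E = −n_x/n_z = −0.25646 and ∂z/∂N = −n_y/n_z = −0.18793.
Unit vector along 260° is (sin 260°, cos 260°) = (-0.9848, -0.1736).
Slope in that direction = a·(-0.9848) + b·(-0.1736) = 0.28519.
Apparent dip = arctan|0.28519| = 15.92° (true dip is 17.6°, so apparent ≤ true as expected).

15.92°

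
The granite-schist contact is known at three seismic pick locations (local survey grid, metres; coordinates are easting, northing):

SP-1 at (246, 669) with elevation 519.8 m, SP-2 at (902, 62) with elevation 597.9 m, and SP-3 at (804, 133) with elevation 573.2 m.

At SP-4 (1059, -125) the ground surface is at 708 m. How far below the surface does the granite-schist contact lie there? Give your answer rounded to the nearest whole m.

119 m

Two edge vectors: SP-1→SP-2 = (656, -607, 78.1), SP-1→SP-3 = (558, -536, 53.4).
Normal n = (SP-1→SP-2) × (SP-1→SP-3) = (9447.8, 8549.4, -12910).
So ∂z/∂easting = −n_x/n_z = 0.73182 and ∂z/∂northing = −n_y/n_z = 0.66223.
Intercept c from SP-1: 519.8 − 180.03 − 443.03 = −103.26.
At (1059, -125): z_contact = 775.0 − 82.8 − 103.26 = 589.0 m.
Depth below ground = 708 − 589.0 = 119 m.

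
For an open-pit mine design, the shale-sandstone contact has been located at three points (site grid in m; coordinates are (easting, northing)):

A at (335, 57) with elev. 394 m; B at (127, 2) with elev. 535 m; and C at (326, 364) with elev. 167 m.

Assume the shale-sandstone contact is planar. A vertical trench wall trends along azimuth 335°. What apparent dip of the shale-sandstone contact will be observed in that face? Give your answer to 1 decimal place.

Two edge vectors: A→B = (-208, -55, 141), A→C = (-9, 307, -227).
Normal n = (A→B) × (A→C) = (-30802, -48485, -64351).
So ∂z/∂E = −n_x/n_z = −0.47866 and ∂z/∂N = −n_y/n_z = −0.75345.
Unit vector along 335° is (sin 335°, cos 335°) = (-0.4226, 0.9063).
Slope in that direction = a·(-0.4226) + b·(0.9063) = −0.48057.
Apparent dip = arctan|0.48057| = 25.7° (true dip is 41.8°, so apparent ≤ true as expected).

25.7°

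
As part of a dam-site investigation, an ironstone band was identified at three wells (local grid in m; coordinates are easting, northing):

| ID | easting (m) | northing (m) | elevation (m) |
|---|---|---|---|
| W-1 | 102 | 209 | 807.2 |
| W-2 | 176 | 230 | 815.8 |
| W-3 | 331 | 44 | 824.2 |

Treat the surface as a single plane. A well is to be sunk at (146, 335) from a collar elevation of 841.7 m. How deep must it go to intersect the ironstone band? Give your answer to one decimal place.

Let the plane be z = a·easting + b·northing + c.
W-2−W-1: 74a + 21b = 8.6;  W-3−W-1: 229a − 165b = 17.
Solving gives a = 0.10435, b = 0.04180.
Then c = 807.2 − a·102 − b·209 = 787.82.
At (146, 335): z_contact = 15.24 + 14.00 + 787.82 = 817.06 m.
Depth below ground = 841.7 − 817.06 = 24.6 m.

24.6 m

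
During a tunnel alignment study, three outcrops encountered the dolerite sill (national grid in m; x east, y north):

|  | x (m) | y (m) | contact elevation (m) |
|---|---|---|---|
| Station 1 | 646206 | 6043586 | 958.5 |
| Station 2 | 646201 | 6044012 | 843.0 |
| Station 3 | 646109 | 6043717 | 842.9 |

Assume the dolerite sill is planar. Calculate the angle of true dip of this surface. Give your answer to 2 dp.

Let the plane be z = a·x + b·y + c.
Station 2−Station 1: −5a + 426b = −115.5;  Station 3−Station 1: −97a + 131b = −115.6.
Solving gives a = 0.83889, b = −0.26128.
Gradient magnitude |∇z| = √(a² + b²) = √(0.70373 + 0.06827) = 0.87864.
True dip = arctan(0.87864) = 41.30°, dipping toward WNW (azimuth ≈ 287°).

41.30°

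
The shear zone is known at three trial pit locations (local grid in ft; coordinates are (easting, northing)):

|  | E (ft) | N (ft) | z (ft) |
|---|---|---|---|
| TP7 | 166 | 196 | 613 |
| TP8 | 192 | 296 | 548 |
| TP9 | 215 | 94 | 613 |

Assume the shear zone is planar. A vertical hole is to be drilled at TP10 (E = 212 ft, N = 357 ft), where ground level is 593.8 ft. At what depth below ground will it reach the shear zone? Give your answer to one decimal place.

89.1 ft

Two edge vectors: TP7→TP8 = (26, 100, -65), TP7→TP9 = (49, -102, 0).
Normal n = (TP7→TP8) × (TP7→TP9) = (-6630, -3185, -7552).
So ∂z/∂E = −n_x/n_z = −0.87791 and ∂z/∂N = −n_y/n_z = −0.42174.
Intercept c from TP7: 613 + 145.73 + 82.66 = 841.40.
At (212, 357): z_contact = −186.12 − 150.56 + 841.40 = 504.72 ft.
Depth below ground = 593.8 − 504.72 = 89.1 ft.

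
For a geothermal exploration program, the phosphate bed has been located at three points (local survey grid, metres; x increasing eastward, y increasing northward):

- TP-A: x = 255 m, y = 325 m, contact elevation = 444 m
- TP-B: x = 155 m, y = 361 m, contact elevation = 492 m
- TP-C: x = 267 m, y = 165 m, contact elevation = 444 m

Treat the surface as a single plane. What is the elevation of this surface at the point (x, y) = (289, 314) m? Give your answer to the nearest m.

Let the plane be z = a·x + b·y + c.
TP-B−TP-A: −100a + 36b = 48;  TP-C−TP-A: 12a − 160b = 0.
Solving gives a = −0.49332, b = −0.03700.
Then c = 444 − a·255 − b·325 = 581.82.
At (289, 314): z = −142.6 − 11.6 + 581.82 = 427.6 m.

428 m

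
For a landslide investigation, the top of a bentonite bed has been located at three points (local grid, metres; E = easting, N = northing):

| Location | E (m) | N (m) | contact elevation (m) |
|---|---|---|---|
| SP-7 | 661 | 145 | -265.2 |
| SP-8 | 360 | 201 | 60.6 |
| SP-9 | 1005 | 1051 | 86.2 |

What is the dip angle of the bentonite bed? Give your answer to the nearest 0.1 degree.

Two edge vectors: SP-7→SP-8 = (-301, 56, 325.8), SP-7→SP-9 = (344, 906, 351.4).
Normal n = (SP-7→SP-8) × (SP-7→SP-9) = (-275496.4, 217846.6, -291970).
So ∂z/∂E = −n_x/n_z = −0.94358 and ∂z/∂N = −n_y/n_z = 0.74613.
Gradient magnitude |∇z| = √(a² + b²) = √(0.89034 + 0.55670) = 1.20293.
True dip = arctan(1.20293) = 50.3°, dipping toward SE (azimuth ≈ 128°).

50.3°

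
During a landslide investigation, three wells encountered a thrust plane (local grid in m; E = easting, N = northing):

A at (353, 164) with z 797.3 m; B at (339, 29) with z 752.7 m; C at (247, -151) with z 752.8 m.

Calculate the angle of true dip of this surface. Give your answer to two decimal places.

Two edge vectors: A→B = (-14, -135, -44.6), A→C = (-106, -315, -44.5).
Normal n = (A→B) × (A→C) = (-8041.5, 4104.6, -9900).
So ∂z/∂E = −n_x/n_z = −0.81227 and ∂z/∂N = −n_y/n_z = 0.41461.
Gradient magnitude |∇z| = √(a² + b²) = √(0.65979 + 0.17190) = 0.91197.
True dip = arctan(0.91197) = 42.36°, dipping toward ESE (azimuth ≈ 117°).

42.36°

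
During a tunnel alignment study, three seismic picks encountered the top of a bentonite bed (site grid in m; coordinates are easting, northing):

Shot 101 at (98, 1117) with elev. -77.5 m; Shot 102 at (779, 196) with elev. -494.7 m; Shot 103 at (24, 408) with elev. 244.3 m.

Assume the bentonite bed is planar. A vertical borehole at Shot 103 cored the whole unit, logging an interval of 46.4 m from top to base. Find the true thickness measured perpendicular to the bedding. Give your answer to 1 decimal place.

30.8 m

Two edge vectors: Shot 101→Shot 102 = (681, -921, -417.2), Shot 101→Shot 103 = (-74, -709, 321.8).
Normal n = (Shot 101→Shot 102) × (Shot 101→Shot 103) = (-592172.6, -188273, -550983).
So ∂z/∂easting = −n_x/n_z = −1.07476 and ∂z/∂northing = −n_y/n_z = −0.34170.
|∇z| = √(a²+b²) = 1.12777, so dip δ = arctan(1.12777) = 48.44°.
True thickness = vertical thickness × cos δ = 46.4 × cos 48.44° = 30.8 m.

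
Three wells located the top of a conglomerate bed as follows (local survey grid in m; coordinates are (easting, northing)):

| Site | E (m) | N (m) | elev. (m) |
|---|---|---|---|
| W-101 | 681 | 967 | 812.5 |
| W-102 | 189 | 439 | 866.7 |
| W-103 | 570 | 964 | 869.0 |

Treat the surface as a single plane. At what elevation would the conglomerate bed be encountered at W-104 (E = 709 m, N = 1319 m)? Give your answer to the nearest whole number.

Let the plane be z = a·E + b·N + c.
W-102−W-101: −492a − 528b = 54.2;  W-103−W-101: −111a − 3b = 56.5.
Solving gives a = −0.51931, b = 0.38125.
Then c = 812.5 − a·681 − b·967 = 797.48.
At (709, 1319): z = −368.2 + 502.9 + 797.48 = 932.2 m.

932 m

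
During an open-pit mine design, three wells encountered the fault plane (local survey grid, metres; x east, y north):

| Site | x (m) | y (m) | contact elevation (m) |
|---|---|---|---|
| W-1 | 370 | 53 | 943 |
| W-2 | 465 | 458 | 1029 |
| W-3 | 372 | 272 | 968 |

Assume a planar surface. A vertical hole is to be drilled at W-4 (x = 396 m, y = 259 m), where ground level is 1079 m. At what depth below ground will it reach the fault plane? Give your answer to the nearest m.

102 m

Let the plane be z = a·x + b·y + c.
W-2−W-1: 95a + 405b = 86;  W-3−W-1: 2a + 219b = 25.
Solving gives a = 0.43556, b = 0.11018.
Then c = 943 − a·370 − b·53 = 776.00.
At (396, 259): z_contact = 172.5 + 28.5 + 776.00 = 977.0 m.
Depth below ground = 1079 − 977.0 = 102 m.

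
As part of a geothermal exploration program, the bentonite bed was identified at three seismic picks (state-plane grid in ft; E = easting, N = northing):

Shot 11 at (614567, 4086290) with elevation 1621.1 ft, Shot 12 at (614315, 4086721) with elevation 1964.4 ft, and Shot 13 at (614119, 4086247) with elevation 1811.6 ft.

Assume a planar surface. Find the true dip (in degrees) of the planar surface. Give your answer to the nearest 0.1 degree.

Two edge vectors: Shot 11→Shot 12 = (-252, 431, 343.3), Shot 11→Shot 13 = (-448, -43, 190.5).
Normal n = (Shot 11→Shot 12) × (Shot 11→Shot 13) = (96867.4, -105792.4, 203924).
So ∂z/∂E = −n_x/n_z = −0.47502 and ∂z/∂N = −n_y/n_z = 0.51878.
Gradient magnitude |∇z| = √(a² + b²) = √(0.22564 + 0.26914) = 0.70340.
True dip = arctan(0.70340) = 35.1°, dipping toward SE (azimuth ≈ 138°).

35.1°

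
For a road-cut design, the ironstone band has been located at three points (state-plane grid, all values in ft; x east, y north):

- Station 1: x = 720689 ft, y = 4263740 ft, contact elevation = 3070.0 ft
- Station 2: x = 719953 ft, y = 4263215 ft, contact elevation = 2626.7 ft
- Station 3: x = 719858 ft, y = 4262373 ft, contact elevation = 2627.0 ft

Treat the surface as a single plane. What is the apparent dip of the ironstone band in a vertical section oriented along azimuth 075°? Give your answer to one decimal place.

31.5°

Let the plane be z = a·x + b·y + c.
Station 2−Station 1: −736a − 525b = −443.3;  Station 3−Station 1: −831a − 1367b = −443.
Solving gives a = 0.65530, b = −0.07429.
Unit vector along 075° is (sin 75°, cos 75°) = (0.9659, 0.2588).
Slope in that direction = a·(0.9659) + b·(0.2588) = 0.61375.
Apparent dip = arctan|0.61375| = 31.5° (true dip is 33.4°, so apparent ≤ true as expected).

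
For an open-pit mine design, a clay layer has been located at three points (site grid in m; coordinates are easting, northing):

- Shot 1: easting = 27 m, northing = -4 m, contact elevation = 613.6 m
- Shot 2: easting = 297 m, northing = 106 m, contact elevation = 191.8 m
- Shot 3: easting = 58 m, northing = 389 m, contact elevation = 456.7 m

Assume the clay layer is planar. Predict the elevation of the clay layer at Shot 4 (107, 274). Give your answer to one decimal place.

Let the plane be z = a·easting + b·northing + c.
Shot 2−Shot 1: 270a + 110b = −421.8;  Shot 3−Shot 1: 31a + 393b = −156.9.
Solving gives a = −1.44604, b = −0.28517.
Then c = 613.6 − a·27 − b·-4 = 651.50.
At (107, 274): z = −154.7 − 78.1 + 651.50 = 418.6 m.

418.6 m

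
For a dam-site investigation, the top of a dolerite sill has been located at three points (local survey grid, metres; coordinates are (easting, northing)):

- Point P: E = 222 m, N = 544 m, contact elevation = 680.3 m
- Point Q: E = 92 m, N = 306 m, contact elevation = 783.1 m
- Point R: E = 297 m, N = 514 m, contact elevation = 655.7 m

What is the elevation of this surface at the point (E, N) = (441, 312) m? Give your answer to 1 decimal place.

Two edge vectors: Point P→Point Q = (-130, -238, 102.8), Point P→Point R = (75, -30, -24.6).
Normal n = (Point P→Point Q) × (Point P→Point R) = (8938.8, 4512, 21750).
So ∂z/∂E = −n_x/n_z = −0.41098 and ∂z/∂N = −n_y/n_z = −0.20745.
Intercept c from Point P: 680.3 + 91.24 + 112.85 = 884.39.
At (441, 312): z = −181.2 − 64.7 + 884.39 = 638.4 m.

638.4 m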